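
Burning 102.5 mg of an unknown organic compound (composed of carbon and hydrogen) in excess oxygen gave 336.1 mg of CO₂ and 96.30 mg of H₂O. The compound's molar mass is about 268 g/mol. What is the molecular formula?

mol C = 0.3361 g CO₂ ÷ 44.009 g/mol = 0.0076371 mol
mol H = 2 × 0.09630 g H₂O ÷ 18.015 g/mol = 0.010691 mol
Divide by the smallest (0.0076371 mol): C 1.000, H 1.400
Multiplying each by 5 gives whole numbers: C 5.00, H 7.00
Empirical formula: C5H7
Empirical-formula mass = 67.11 g/mol; 268 ÷ 67.11 ≈ 4, so the molecular formula is C20H28.

C20H28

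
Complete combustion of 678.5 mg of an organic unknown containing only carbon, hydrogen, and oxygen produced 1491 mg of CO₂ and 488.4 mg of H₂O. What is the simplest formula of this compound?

C5H8O2

mol C = 1.491 g CO₂ ÷ 44.009 g/mol = 0.033879 mol
mol H = 2 × 0.4884 g H₂O ÷ 18.015 g/mol = 0.054221 mol
mass O = 0.6785 − (0.40693 + 0.054655) = 0.21692 g → mol O = 0.21692 ÷ 15.999 = 0.013558 mol
Divide by the smallest (0.013558 mol): C 2.499, H 3.999, O 1.000
Multiplying each by 2 gives whole numbers: C 5.00, H 8.00, O 2.00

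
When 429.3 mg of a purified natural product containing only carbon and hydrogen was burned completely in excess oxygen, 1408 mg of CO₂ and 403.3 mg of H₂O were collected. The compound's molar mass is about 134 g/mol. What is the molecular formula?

mol C = 1.408 g CO₂ ÷ 44.009 g/mol = 0.031993 mol
mol H = 2 × 0.4033 g H₂O ÷ 18.015 g/mol = 0.044774 mol
Divide by the smallest (0.031993 mol): C 1.000, H 1.399
Multiplying each by 5 gives whole numbers: C 5.00, H 7.00
Empirical formula: C5H7
Empirical-formula mass = 67.11 g/mol; 134 ÷ 67.11 ≈ 2, so the molecular formula is C10H14.

C10H14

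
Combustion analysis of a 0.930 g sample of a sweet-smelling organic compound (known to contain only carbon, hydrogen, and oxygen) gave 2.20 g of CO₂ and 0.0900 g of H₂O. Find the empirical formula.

C5HO2

mol C = 2.20 g CO₂ ÷ 44.009 g/mol = 0.04999 mol
mol H = 2 × 0.0900 g H₂O ÷ 18.015 g/mol = 0.009992 mol
mass O = 0.930 − (0.6004 + 0.01007) = 0.3195 g → mol O = 0.3195 ÷ 15.999 = 0.01997 mol
Divide by the smallest (0.009992 mol): C 5.003, H 1.000, O 1.999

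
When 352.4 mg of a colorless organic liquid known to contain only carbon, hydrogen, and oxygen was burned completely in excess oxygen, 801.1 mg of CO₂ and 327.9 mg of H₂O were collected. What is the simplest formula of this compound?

mol C = 0.8011 g CO₂ ÷ 44.009 g/mol = 0.018203 mol
mol H = 2 × 0.3279 g H₂O ÷ 18.015 g/mol = 0.036403 mol
mass O = 0.3524 − (0.21864 + 0.036694) = 0.097068 g → mol O = 0.097068 ÷ 15.999 = 0.0060672 mol
Divide by the smallest (0.0060672 mol): C 3.000, H 6.000, O 1.000

C3H6O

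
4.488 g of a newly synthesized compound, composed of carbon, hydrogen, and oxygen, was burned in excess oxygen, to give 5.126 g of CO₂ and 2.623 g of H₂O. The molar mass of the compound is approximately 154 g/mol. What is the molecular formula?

mol C = 5.126 g CO₂ ÷ 44.009 g/mol = 0.11648 mol
mol H = 2 × 2.623 g H₂O ÷ 18.015 g/mol = 0.29120 mol
mass O = 4.488 − (1.3990 + 0.29353) = 2.7955 g → mol O = 2.7955 ÷ 15.999 = 0.17473 mol
Divide by the smallest (0.11648 mol): C 1.000, H 2.500, O 1.500
Multiplying each by 2 gives whole numbers: C 2.00, H 5.00, O 3.00
Empirical formula: C2H5O3
Empirical-formula mass = 77.06 g/mol; 154 ÷ 77.06 ≈ 2, so the molecular formula is C4H10O6.

C4H10O6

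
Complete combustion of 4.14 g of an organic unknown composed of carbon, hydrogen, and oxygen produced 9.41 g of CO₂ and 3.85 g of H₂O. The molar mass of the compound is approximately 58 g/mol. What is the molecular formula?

C3H6O

mol C = 9.41 g CO₂ ÷ 44.009 g/mol = 0.2138 mol
mol H = 2 × 3.85 g H₂O ÷ 18.015 g/mol = 0.4274 mol
mass O = 4.14 − (2.568 + 0.4308) = 1.141 g → mol O = 1.141 ÷ 15.999 = 0.07131 mol
Divide by the smallest (0.07131 mol): C 2.998, H 5.993, O 1.000
Empirical formula: C3H6O
Empirical-formula mass = 58.08 g/mol; 58 ÷ 58.08 ≈ 1, so the molecular formula is C3H6O.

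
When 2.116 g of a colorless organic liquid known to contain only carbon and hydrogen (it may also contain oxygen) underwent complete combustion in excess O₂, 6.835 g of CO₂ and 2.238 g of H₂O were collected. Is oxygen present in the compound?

no

mol C = 6.835 g CO₂ ÷ 44.009 g/mol = 0.15531 mol
mol H = 2 × 2.238 g H₂O ÷ 18.015 g/mol = 0.24846 mol
C and H together account for 2.1159 g — essentially the entire 2.116 g sample — so the compound contains no oxygen.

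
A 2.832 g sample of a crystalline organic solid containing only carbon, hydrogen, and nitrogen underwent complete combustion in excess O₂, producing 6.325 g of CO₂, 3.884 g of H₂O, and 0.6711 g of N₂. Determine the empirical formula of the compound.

C3H9N

mol C = 6.325 g CO₂ ÷ 44.009 g/mol = 0.14372 mol
mol H = 2 × 3.884 g H₂O ÷ 18.015 g/mol = 0.43120 mol
mol N = 2 × 0.6711 g N₂ ÷ 28.014 g/mol = 0.047912 mol
Divide by the smallest (0.047912 mol): C 3.000, H 9.000, N 1.000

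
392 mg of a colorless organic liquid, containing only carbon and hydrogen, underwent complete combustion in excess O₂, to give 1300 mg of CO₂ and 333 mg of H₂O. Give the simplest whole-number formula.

mol C = 1.30 g CO₂ ÷ 44.009 g/mol = 0.02954 mol
mol H = 2 × 0.333 g H₂O ÷ 18.015 g/mol = 0.03697 mol
Divide by the smallest (0.02954 mol): C 1.000, H 1.252
Multiplying each by 4 gives whole numbers: C 4.00, H 5.01

C4H5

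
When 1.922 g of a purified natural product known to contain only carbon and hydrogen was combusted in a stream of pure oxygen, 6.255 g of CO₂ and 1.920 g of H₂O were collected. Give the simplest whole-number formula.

C2H3

mol C = 6.255 g CO₂ ÷ 44.009 g/mol = 0.14213 mol
mol H = 2 × 1.920 g H₂O ÷ 18.015 g/mol = 0.21316 mol
Divide by the smallest (0.14213 mol): C 1.000, H 1.500
Multiplying each by 2 gives whole numbers: C 2.00, H 3.00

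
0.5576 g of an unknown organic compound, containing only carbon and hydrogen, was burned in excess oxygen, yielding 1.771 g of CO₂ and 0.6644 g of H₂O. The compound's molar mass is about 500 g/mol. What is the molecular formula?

mol C = 1.771 g CO₂ ÷ 44.009 g/mol = 0.040242 mol
mol H = 2 × 0.6644 g H₂O ÷ 18.015 g/mol = 0.073761 mol
Divide by the smallest (0.040242 mol): C 1.000, H 1.833
Multiplying each by 6 gives whole numbers: C 6.00, H 11.00
Empirical formula: C6H11
Empirical-formula mass = 83.15 g/mol; 500 ÷ 83.15 ≈ 6, so the molecular formula is C36H66.

C36H66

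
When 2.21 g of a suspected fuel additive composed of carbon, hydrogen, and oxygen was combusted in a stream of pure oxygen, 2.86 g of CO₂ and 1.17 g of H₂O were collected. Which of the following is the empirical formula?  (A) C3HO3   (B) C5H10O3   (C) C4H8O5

(C) C4H8O5

mol C = 2.86 g CO₂ ÷ 44.009 g/mol = 0.06499 mol
mol H = 2 × 1.17 g H₂O ÷ 18.015 g/mol = 0.1299 mol
mass O = 2.21 − (0.7806 + 0.1309) = 1.299 g → mol O = 1.299 ÷ 15.999 = 0.08116 mol
Divide by the smallest (0.06499 mol): C 1.000, H 1.999, O 1.249
Multiplying each by 4 gives whole numbers: C 4.00, H 7.99, O 5.00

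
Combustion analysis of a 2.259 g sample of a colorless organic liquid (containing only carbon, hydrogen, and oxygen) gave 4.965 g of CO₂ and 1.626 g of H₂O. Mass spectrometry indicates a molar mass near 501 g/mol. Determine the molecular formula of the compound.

mol C = 4.965 g CO₂ ÷ 44.009 g/mol = 0.11282 mol
mol H = 2 × 1.626 g H₂O ÷ 18.015 g/mol = 0.18052 mol
mass O = 2.259 − (1.3551 + 0.18196) = 0.72198 g → mol O = 0.72198 ÷ 15.999 = 0.045127 mol
Divide by the smallest (0.045127 mol): C 2.500, H 4.000, O 1.000
Multiplying each by 2 gives whole numbers: C 5.00, H 8.00, O 2.00
Empirical formula: C5H8O2
Empirical-formula mass = 100.12 g/mol; 501 ÷ 100.12 ≈ 5, so the molecular formula is C25H40O10.

C25H40O10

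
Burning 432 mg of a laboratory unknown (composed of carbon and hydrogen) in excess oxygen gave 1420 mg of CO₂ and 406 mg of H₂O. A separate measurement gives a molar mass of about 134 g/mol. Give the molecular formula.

C10H14

mol C = 1.42 g CO₂ ÷ 44.009 g/mol = 0.03227 mol
mol H = 2 × 0.406 g H₂O ÷ 18.015 g/mol = 0.04507 mol
Divide by the smallest (0.03227 mol): C 1.000, H 1.397
Multiplying each by 5 gives whole numbers: C 5.00, H 6.98
Empirical formula: C5H7
Empirical-formula mass = 67.11 g/mol; 134 ÷ 67.11 ≈ 2, so the molecular formula is C10H14.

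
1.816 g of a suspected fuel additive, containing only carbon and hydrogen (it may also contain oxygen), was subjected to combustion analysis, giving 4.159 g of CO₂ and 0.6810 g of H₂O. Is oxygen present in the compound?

mol C = 4.159 g CO₂ ÷ 44.009 g/mol = 0.094503 mol
mol H = 2 × 0.6810 g H₂O ÷ 18.015 g/mol = 0.075604 mol
C and H account for only 1.2113 g of the 1.816 g sample; the remaining 0.60471 g must be oxygen.

yes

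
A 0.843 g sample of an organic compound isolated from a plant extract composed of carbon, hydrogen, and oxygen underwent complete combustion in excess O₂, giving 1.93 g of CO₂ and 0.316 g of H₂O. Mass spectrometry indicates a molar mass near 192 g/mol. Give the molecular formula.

mol C = 1.93 g CO₂ ÷ 44.009 g/mol = 0.04385 mol
mol H = 2 × 0.316 g H₂O ÷ 18.015 g/mol = 0.03508 mol
mass O = 0.843 − (0.5267 + 0.03536) = 0.2809 g → mol O = 0.2809 ÷ 15.999 = 0.01756 mol
Divide by the smallest (0.01756 mol): C 2.498, H 1.998, O 1.000
Multiplying each by 2 gives whole numbers: C 5.00, H 4.00, O 2.00
Empirical formula: C5H4O2
Empirical-formula mass = 96.08 g/mol; 192 ÷ 96.08 ≈ 2, so the molecular formula is C10H8O4.

C10H8O4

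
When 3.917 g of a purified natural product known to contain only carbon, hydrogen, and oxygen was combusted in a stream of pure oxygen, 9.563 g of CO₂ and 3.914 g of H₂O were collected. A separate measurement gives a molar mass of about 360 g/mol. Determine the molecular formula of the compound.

C20H40O5

mol C = 9.563 g CO₂ ÷ 44.009 g/mol = 0.21730 mol
mol H = 2 × 3.914 g H₂O ÷ 18.015 g/mol = 0.43453 mol
mass O = 3.917 − (2.6099 + 0.43800) = 0.86905 g → mol O = 0.86905 ÷ 15.999 = 0.054319 mol
Divide by the smallest (0.054319 mol): C 4.000, H 8.000, O 1.000
Empirical formula: C4H8O
Empirical-formula mass = 72.11 g/mol; 360 ÷ 72.11 ≈ 5, so the molecular formula is C20H40O5.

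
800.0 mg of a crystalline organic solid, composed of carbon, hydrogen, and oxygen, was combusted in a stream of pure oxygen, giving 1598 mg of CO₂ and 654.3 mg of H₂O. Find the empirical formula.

mol C = 1.598 g CO₂ ÷ 44.009 g/mol = 0.036311 mol
mol H = 2 × 0.6543 g H₂O ÷ 18.015 g/mol = 0.072639 mol
mass O = 0.8000 − (0.43613 + 0.073221) = 0.29065 g → mol O = 0.29065 ÷ 15.999 = 0.018167 mol
Divide by the smallest (0.018167 mol): C 1.999, H 3.998, O 1.000

C2H4O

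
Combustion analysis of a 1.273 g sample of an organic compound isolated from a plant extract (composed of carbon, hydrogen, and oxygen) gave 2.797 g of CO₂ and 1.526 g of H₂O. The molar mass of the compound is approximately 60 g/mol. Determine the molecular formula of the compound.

C3H8O

mol C = 2.797 g CO₂ ÷ 44.009 g/mol = 0.063555 mol
mol H = 2 × 1.526 g H₂O ÷ 18.015 g/mol = 0.16941 mol
mass O = 1.273 − (0.76336 + 0.17077) = 0.33887 g → mol O = 0.33887 ÷ 15.999 = 0.021181 mol
Divide by the smallest (0.021181 mol): C 3.001, H 7.999, O 1.000
Empirical formula: C3H8O
Empirical-formula mass = 60.10 g/mol; 60 ÷ 60.10 ≈ 1, so the molecular formula is C3H8O.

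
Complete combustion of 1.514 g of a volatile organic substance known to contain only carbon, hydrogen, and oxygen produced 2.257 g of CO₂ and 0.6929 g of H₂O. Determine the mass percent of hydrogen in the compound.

5.12%

mol C = 2.257 g CO₂ ÷ 44.009 g/mol = 0.051285 mol
mol H = 2 × 0.6929 g H₂O ÷ 18.015 g/mol = 0.076925 mol
mass O = 1.514 − (0.61598 + 0.077540) = 0.82048 g → mol O = 0.82048 ÷ 15.999 = 0.051283 mol
mass % H = 0.077540 g ÷ 1.514 g × 100%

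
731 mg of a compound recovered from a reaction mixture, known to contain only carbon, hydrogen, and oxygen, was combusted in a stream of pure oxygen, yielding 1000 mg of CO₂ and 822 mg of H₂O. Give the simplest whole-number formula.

mol C = 1.00 g CO₂ ÷ 44.009 g/mol = 0.02272 mol
mol H = 2 × 0.822 g H₂O ÷ 18.015 g/mol = 0.09126 mol
mass O = 0.731 − (0.2729 + 0.09199) = 0.3661 g → mol O = 0.3661 ÷ 15.999 = 0.02288 mol
Divide by the smallest (0.02272 mol): C 1.000, H 4.016, O 1.007

CH4O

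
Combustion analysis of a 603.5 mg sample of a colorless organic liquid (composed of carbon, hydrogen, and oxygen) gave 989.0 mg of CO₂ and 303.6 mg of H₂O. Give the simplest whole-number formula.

mol C = 0.9890 g CO₂ ÷ 44.009 g/mol = 0.022473 mol
mol H = 2 × 0.3036 g H₂O ÷ 18.015 g/mol = 0.033705 mol
mass O = 0.6035 − (0.26992 + 0.033975) = 0.29961 g → mol O = 0.29961 ÷ 15.999 = 0.018727 mol
Divide by the smallest (0.018727 mol): C 1.200, H 1.800, O 1.000
Multiplying each by 5 gives whole numbers: C 6.00, H 9.00, O 5.00

C6H9O5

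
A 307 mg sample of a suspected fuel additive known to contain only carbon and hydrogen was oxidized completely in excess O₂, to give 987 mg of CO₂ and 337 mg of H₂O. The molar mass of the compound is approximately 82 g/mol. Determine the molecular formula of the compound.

C6H10

mol C = 0.987 g CO₂ ÷ 44.009 g/mol = 0.02243 mol
mol H = 2 × 0.337 g H₂O ÷ 18.015 g/mol = 0.03741 mol
Divide by the smallest (0.02243 mol): C 1.000, H 1.668
Multiplying each by 3 gives whole numbers: C 3.00, H 5.00
Empirical formula: C3H5
Empirical-formula mass = 41.07 g/mol; 82 ÷ 41.07 ≈ 2, so the molecular formula is C6H10.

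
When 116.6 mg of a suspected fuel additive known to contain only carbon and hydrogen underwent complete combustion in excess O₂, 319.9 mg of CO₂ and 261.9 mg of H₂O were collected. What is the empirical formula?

mol C = 0.3199 g CO₂ ÷ 44.009 g/mol = 0.0072690 mol
mol H = 2 × 0.2619 g H₂O ÷ 18.015 g/mol = 0.029076 mol
Divide by the smallest (0.0072690 mol): C 1.000, H 4.000

CH4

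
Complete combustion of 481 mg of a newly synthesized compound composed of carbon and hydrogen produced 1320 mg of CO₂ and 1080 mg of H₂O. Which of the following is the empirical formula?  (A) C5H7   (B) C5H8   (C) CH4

(C) CH4

mol C = 1.32 g CO₂ ÷ 44.009 g/mol = 0.02999 mol
mol H = 2 × 1.08 g H₂O ÷ 18.015 g/mol = 0.1199 mol
Divide by the smallest (0.02999 mol): C 1.000, H 3.997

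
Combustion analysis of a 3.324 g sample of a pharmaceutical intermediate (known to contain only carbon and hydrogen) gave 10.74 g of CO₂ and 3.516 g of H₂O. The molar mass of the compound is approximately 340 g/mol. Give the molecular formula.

C25H40

mol C = 10.74 g CO₂ ÷ 44.009 g/mol = 0.24404 mol
mol H = 2 × 3.516 g H₂O ÷ 18.015 g/mol = 0.39034 mol
Divide by the smallest (0.24404 mol): C 1.000, H 1.599
Multiplying each by 5 gives whole numbers: C 5.00, H 8.00
Empirical formula: C5H8
Empirical-formula mass = 68.12 g/mol; 340 ÷ 68.12 ≈ 5, so the molecular formula is C25H40.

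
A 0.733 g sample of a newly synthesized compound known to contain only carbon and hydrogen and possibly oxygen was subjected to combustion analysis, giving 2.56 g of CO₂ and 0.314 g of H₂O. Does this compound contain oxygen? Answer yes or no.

no

mol C = 2.56 g CO₂ ÷ 44.009 g/mol = 0.05817 mol
mol H = 2 × 0.314 g H₂O ÷ 18.015 g/mol = 0.03486 mol
C and H together account for 0.7338 g — essentially the entire 0.733 g sample — so the compound contains no oxygen.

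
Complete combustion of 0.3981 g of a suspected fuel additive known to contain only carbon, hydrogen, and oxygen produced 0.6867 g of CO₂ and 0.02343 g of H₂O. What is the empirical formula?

mol C = 0.6867 g CO₂ ÷ 44.009 g/mol = 0.015604 mol
mol H = 2 × 0.02343 g H₂O ÷ 18.015 g/mol = 0.0026012 mol
mass O = 0.3981 − (0.18742 + 0.0026220) = 0.20806 g → mol O = 0.20806 ÷ 15.999 = 0.013005 mol
Divide by the smallest (0.0026012 mol): C 5.999, H 1.000, O 5.000

C6HO5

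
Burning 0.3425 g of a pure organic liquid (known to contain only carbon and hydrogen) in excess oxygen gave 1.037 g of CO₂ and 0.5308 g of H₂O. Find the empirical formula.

mol C = 1.037 g CO₂ ÷ 44.009 g/mol = 0.023563 mol
mol H = 2 × 0.5308 g H₂O ÷ 18.015 g/mol = 0.058929 mol
Divide by the smallest (0.023563 mol): C 1.000, H 2.501
Multiplying each by 2 gives whole numbers: C 2.00, H 5.00

C2H5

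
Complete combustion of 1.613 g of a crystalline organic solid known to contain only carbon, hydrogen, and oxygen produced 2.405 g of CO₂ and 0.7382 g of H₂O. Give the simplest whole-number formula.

mol C = 2.405 g CO₂ ÷ 44.009 g/mol = 0.054648 mol
mol H = 2 × 0.7382 g H₂O ÷ 18.015 g/mol = 0.081954 mol
mass O = 1.613 − (0.65638 + 0.082610) = 0.87401 g → mol O = 0.87401 ÷ 15.999 = 0.054629 mol
Divide by the smallest (0.054629 mol): C 1.000, H 1.500, O 1.000
Multiplying each by 2 gives whole numbers: C 2.00, H 3.00, O 2.00

C2H3O2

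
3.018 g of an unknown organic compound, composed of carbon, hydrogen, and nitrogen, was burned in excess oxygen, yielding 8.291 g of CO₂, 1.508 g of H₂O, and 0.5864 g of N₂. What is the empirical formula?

C9H8N2

mol C = 8.291 g CO₂ ÷ 44.009 g/mol = 0.18839 mol
mol H = 2 × 1.508 g H₂O ÷ 18.015 g/mol = 0.16742 mol
mol N = 2 × 0.5864 g N₂ ÷ 28.014 g/mol = 0.041865 mol
Divide by the smallest (0.041865 mol): C 4.500, H 3.999, N 1.000
Multiplying each by 2 gives whole numbers: C 9.00, H 8.00, N 2.00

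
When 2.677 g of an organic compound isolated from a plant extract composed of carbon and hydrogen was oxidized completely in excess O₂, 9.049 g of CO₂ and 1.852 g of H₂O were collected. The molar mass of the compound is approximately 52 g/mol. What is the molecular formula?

mol C = 9.049 g CO₂ ÷ 44.009 g/mol = 0.20562 mol
mol H = 2 × 1.852 g H₂O ÷ 18.015 g/mol = 0.20561 mol
Divide by the smallest (0.20561 mol): C 1.000, H 1.000
Empirical formula: CH
Empirical-formula mass = 13.02 g/mol; 52 ÷ 13.02 ≈ 4, so the molecular formula is C4H4.

C4H4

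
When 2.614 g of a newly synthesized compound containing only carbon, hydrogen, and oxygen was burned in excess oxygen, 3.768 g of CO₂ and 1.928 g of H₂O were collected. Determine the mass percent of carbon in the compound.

39.34%

mol C = 3.768 g CO₂ ÷ 44.009 g/mol = 0.085619 mol
mol H = 2 × 1.928 g H₂O ÷ 18.015 g/mol = 0.21404 mol
mass O = 2.614 − (1.0284 + 0.21576) = 1.3699 g → mol O = 1.3699 ÷ 15.999 = 0.085623 mol
mass % C = 1.0284 g ÷ 2.614 g × 100%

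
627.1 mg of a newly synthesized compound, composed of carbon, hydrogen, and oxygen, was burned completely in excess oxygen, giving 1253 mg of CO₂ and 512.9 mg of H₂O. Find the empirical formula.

mol C = 1.253 g CO₂ ÷ 44.009 g/mol = 0.028471 mol
mol H = 2 × 0.5129 g H₂O ÷ 18.015 g/mol = 0.056941 mol
mass O = 0.6271 − (0.34197 + 0.057397) = 0.22773 g → mol O = 0.22773 ÷ 15.999 = 0.014234 mol
Divide by the smallest (0.014234 mol): C 2.000, H 4.000, O 1.000

C2H4O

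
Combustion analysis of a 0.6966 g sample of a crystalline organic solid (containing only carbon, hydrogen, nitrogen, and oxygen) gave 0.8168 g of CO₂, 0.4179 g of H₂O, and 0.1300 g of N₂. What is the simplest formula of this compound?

C2H5NO2

mol C = 0.8168 g CO₂ ÷ 44.009 g/mol = 0.018560 mol
mol H = 2 × 0.4179 g H₂O ÷ 18.015 g/mol = 0.046395 mol
mol N = 2 × 0.1300 g N₂ ÷ 28.014 g/mol = 0.0092811 mol
mass O = 0.6966 − (0.22292 + 0.046766 + 0.13000) = 0.29691 g → mol O = 0.29691 ÷ 15.999 = 0.018558 mol
Divide by the smallest (0.0092811 mol): C 2.000, H 4.999, N 1.000, O 2.000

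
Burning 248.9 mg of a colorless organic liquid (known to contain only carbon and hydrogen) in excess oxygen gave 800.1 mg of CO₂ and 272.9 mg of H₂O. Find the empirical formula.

C3H5

mol C = 0.8001 g CO₂ ÷ 44.009 g/mol = 0.018180 mol
mol H = 2 × 0.2729 g H₂O ÷ 18.015 g/mol = 0.030297 mol
Divide by the smallest (0.018180 mol): C 1.000, H 1.666
Multiplying each by 3 gives whole numbers: C 3.00, H 5.00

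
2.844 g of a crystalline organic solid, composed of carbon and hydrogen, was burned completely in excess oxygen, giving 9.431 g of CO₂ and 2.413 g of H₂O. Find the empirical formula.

C4H5

mol C = 9.431 g CO₂ ÷ 44.009 g/mol = 0.21430 mol
mol H = 2 × 2.413 g H₂O ÷ 18.015 g/mol = 0.26789 mol
Divide by the smallest (0.21430 mol): C 1.000, H 1.250
Multiplying each by 4 gives whole numbers: C 4.00, H 5.00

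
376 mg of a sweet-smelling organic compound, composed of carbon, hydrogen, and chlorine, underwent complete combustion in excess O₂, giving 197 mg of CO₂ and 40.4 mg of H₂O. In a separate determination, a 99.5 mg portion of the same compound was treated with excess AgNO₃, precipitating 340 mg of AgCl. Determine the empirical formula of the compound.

mol C = 0.197 g CO₂ ÷ 44.009 g/mol = 0.004476 mol
mol H = 2 × 0.0404 g H₂O ÷ 18.015 g/mol = 0.004485 mol
From the AgCl data: mol Cl per gram of compound = (0.340 ÷ 143.318) ÷ 0.0995 = 0.02384 mol/g, so in the 0.376 g combustion sample mol Cl = 0.008965 mol
Divide by the smallest (0.004476 mol): C 1.000, H 1.002, Cl 2.003

CHCl2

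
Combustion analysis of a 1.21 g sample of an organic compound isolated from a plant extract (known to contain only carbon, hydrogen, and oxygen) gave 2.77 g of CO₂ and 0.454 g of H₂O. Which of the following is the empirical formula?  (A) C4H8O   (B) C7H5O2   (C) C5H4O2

(C) C5H4O2

mol C = 2.77 g CO₂ ÷ 44.009 g/mol = 0.06294 mol
mol H = 2 × 0.454 g H₂O ÷ 18.015 g/mol = 0.05040 mol
mass O = 1.21 − (0.7560 + 0.05081) = 0.4032 g → mol O = 0.4032 ÷ 15.999 = 0.02520 mol
Divide by the smallest (0.02520 mol): C 2.498, H 2.000, O 1.000
Multiplying each by 2 gives whole numbers: C 5.00, H 4.00, O 2.00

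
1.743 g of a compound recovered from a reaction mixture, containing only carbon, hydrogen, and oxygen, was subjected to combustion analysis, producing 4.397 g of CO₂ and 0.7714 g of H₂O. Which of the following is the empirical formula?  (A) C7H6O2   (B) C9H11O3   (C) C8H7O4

(A) C7H6O2

mol C = 4.397 g CO₂ ÷ 44.009 g/mol = 0.099911 mol
mol H = 2 × 0.7714 g H₂O ÷ 18.015 g/mol = 0.085640 mol
mass O = 1.743 − (1.2000 + 0.086325) = 0.45664 g → mol O = 0.45664 ÷ 15.999 = 0.028542 mol
Divide by the smallest (0.028542 mol): C 3.501, H 3.001, O 1.000
Multiplying each by 2 gives whole numbers: C 7.00, H 6.00, O 2.00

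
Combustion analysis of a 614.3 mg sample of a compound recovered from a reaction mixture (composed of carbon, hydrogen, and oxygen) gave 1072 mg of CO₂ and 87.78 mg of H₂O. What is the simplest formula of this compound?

mol C = 1.072 g CO₂ ÷ 44.009 g/mol = 0.024359 mol
mol H = 2 × 0.08778 g H₂O ÷ 18.015 g/mol = 0.0097452 mol
mass O = 0.6143 − (0.29257 + 0.0098232) = 0.31191 g → mol O = 0.31191 ÷ 15.999 = 0.019495 mol
Divide by the smallest (0.0097452 mol): C 2.500, H 1.000, O 2.000
Multiplying each by 2 gives whole numbers: C 5.00, H 2.00, O 4.00

C5H2O4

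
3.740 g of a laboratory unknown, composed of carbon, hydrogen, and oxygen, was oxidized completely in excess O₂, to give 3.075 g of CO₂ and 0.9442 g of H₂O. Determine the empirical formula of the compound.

mol C = 3.075 g CO₂ ÷ 44.009 g/mol = 0.069872 mol
mol H = 2 × 0.9442 g H₂O ÷ 18.015 g/mol = 0.10482 mol
mass O = 3.740 − (0.83923 + 0.10566) = 2.7951 g → mol O = 2.7951 ÷ 15.999 = 0.17470 mol
Divide by the smallest (0.069872 mol): C 1.000, H 1.500, O 2.500
Multiplying each by 2 gives whole numbers: C 2.00, H 3.00, O 5.00

C2H3O5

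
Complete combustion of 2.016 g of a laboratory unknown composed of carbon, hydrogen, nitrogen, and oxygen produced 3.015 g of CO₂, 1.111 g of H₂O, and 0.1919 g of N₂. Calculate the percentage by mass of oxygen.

mol C = 3.015 g CO₂ ÷ 44.009 g/mol = 0.068509 mol
mol H = 2 × 1.111 g H₂O ÷ 18.015 g/mol = 0.12334 mol
mol N = 2 × 0.1919 g N₂ ÷ 28.014 g/mol = 0.013700 mol
mass O = 2.016 − (0.82286 + 0.12433 + 0.19190) = 0.87691 g → mol O = 0.87691 ÷ 15.999 = 0.054811 mol
mass % O = 0.87691 g ÷ 2.016 g × 100%

43.50%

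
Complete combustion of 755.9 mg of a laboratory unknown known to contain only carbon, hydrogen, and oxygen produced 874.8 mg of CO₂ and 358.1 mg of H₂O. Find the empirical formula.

C2H4O3

mol C = 0.8748 g CO₂ ÷ 44.009 g/mol = 0.019878 mol
mol H = 2 × 0.3581 g H₂O ÷ 18.015 g/mol = 0.039756 mol
mass O = 0.7559 − (0.23875 + 0.040074) = 0.47707 g → mol O = 0.47707 ÷ 15.999 = 0.029819 mol
Divide by the smallest (0.019878 mol): C 1.000, H 2.000, O 1.500
Multiplying each by 2 gives whole numbers: C 2.00, H 4.00, O 3.00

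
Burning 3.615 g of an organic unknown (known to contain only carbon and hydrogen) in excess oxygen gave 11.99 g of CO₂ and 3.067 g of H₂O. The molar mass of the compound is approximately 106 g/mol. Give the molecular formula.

mol C = 11.99 g CO₂ ÷ 44.009 g/mol = 0.27244 mol
mol H = 2 × 3.067 g H₂O ÷ 18.015 g/mol = 0.34049 mol
Divide by the smallest (0.27244 mol): C 1.000, H 1.250
Multiplying each by 4 gives whole numbers: C 4.00, H 5.00
Empirical formula: C4H5
Empirical-formula mass = 53.08 g/mol; 106 ÷ 53.08 ≈ 2, so the molecular formula is C8H10.

C8H10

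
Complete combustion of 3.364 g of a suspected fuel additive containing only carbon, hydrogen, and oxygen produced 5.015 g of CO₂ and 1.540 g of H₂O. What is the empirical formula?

mol C = 5.015 g CO₂ ÷ 44.009 g/mol = 0.11395 mol
mol H = 2 × 1.540 g H₂O ÷ 18.015 g/mol = 0.17097 mol
mass O = 3.364 − (1.3687 + 0.17234) = 1.8230 g → mol O = 1.8230 ÷ 15.999 = 0.11394 mol
Divide by the smallest (0.11394 mol): C 1.000, H 1.500, O 1.000
Multiplying each by 2 gives whole numbers: C 2.00, H 3.00, O 2.00

C2H3O2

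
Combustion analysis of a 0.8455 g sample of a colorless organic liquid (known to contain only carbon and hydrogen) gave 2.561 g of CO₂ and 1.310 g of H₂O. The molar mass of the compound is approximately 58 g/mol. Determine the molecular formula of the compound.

mol C = 2.561 g CO₂ ÷ 44.009 g/mol = 0.058193 mol
mol H = 2 × 1.310 g H₂O ÷ 18.015 g/mol = 0.14543 mol
Divide by the smallest (0.058193 mol): C 1.000, H 2.499
Multiplying each by 2 gives whole numbers: C 2.00, H 5.00
Empirical formula: C2H5
Empirical-formula mass = 29.06 g/mol; 58 ÷ 29.06 ≈ 2, so the molecular formula is C4H10.

C4H10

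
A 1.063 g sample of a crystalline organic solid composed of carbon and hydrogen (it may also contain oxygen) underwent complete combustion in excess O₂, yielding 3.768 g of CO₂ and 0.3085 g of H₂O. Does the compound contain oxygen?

no

mol C = 3.768 g CO₂ ÷ 44.009 g/mol = 0.085619 mol
mol H = 2 × 0.3085 g H₂O ÷ 18.015 g/mol = 0.034249 mol
C and H together account for 1.0629 g — essentially the entire 1.063 g sample — so the compound contains no oxygen.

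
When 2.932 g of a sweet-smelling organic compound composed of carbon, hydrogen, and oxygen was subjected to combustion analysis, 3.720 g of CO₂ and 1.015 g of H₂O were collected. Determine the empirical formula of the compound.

mol C = 3.720 g CO₂ ÷ 44.009 g/mol = 0.084528 mol
mol H = 2 × 1.015 g H₂O ÷ 18.015 g/mol = 0.11268 mol
mass O = 2.932 − (1.0153 + 0.11359) = 1.8031 g → mol O = 1.8031 ÷ 15.999 = 0.11270 mol
Divide by the smallest (0.084528 mol): C 1.000, H 1.333, O 1.333
Multiplying each by 3 gives whole numbers: C 3.00, H 4.00, O 4.00

C3H4O4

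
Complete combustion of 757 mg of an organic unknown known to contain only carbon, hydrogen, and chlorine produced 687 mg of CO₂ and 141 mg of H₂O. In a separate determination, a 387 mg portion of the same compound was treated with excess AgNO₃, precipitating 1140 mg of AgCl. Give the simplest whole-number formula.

mol C = 0.687 g CO₂ ÷ 44.009 g/mol = 0.01561 mol
mol H = 2 × 0.141 g H₂O ÷ 18.015 g/mol = 0.01565 mol
From the AgCl data: mol Cl per gram of compound = (1.14 ÷ 143.318) ÷ 0.387 = 0.02055 mol/g, so in the 0.757 g combustion sample mol Cl = 0.01556 mol
Divide by the smallest (0.01556 mol): C 1.003, H 1.006, Cl 1.000

CHCl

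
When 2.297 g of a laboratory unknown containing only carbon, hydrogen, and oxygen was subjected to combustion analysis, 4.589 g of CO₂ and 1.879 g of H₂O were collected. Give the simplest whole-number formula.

mol C = 4.589 g CO₂ ÷ 44.009 g/mol = 0.10427 mol
mol H = 2 × 1.879 g H₂O ÷ 18.015 g/mol = 0.20860 mol
mass O = 2.297 − (1.2524 + 0.21027) = 0.83429 g → mol O = 0.83429 ÷ 15.999 = 0.052146 mol
Divide by the smallest (0.052146 mol): C 2.000, H 4.000, O 1.000

C2H4O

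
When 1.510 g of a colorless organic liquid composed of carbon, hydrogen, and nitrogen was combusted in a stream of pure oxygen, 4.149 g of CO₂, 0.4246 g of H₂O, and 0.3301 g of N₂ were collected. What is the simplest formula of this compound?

C4H2N

mol C = 4.149 g CO₂ ÷ 44.009 g/mol = 0.094276 mol
mol H = 2 × 0.4246 g H₂O ÷ 18.015 g/mol = 0.047138 mol
mol N = 2 × 0.3301 g N₂ ÷ 28.014 g/mol = 0.023567 mol
Divide by the smallest (0.023567 mol): C 4.000, H 2.000, N 1.000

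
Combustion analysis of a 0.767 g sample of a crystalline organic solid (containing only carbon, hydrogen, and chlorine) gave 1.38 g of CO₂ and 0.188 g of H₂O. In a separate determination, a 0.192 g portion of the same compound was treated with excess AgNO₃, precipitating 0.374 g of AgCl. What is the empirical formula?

C3H2Cl

mol C = 1.38 g CO₂ ÷ 44.009 g/mol = 0.03136 mol
mol H = 2 × 0.188 g H₂O ÷ 18.015 g/mol = 0.02087 mol
From the AgCl data: mol Cl per gram of compound = (0.374 ÷ 143.318) ÷ 0.192 = 0.01359 mol/g, so in the 0.767 g combustion sample mol Cl = 0.01042 mol
Divide by the smallest (0.01042 mol): C 3.008, H 2.002, Cl 1.000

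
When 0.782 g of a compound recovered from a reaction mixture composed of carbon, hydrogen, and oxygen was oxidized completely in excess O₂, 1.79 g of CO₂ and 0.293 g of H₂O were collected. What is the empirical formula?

mol C = 1.79 g CO₂ ÷ 44.009 g/mol = 0.04067 mol
mol H = 2 × 0.293 g H₂O ÷ 18.015 g/mol = 0.03253 mol
mass O = 0.782 − (0.4885 + 0.03279) = 0.2607 g → mol O = 0.2607 ÷ 15.999 = 0.01629 mol
Divide by the smallest (0.01629 mol): C 2.496, H 1.996, O 1.000
Multiplying each by 2 gives whole numbers: C 4.99, H 3.99, O 2.00

C5H4O2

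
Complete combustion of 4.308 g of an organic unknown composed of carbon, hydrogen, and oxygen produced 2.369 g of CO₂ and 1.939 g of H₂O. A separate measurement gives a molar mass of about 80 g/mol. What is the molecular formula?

mol C = 2.369 g CO₂ ÷ 44.009 g/mol = 0.053830 mol
mol H = 2 × 1.939 g H₂O ÷ 18.015 g/mol = 0.21527 mol
mass O = 4.308 − (0.64655 + 0.21699) = 3.4445 g → mol O = 3.4445 ÷ 15.999 = 0.21529 mol
Divide by the smallest (0.053830 mol): C 1.000, H 3.999, O 3.999
Empirical formula: CH4O4
Empirical-formula mass = 80.04 g/mol; 80 ÷ 80.04 ≈ 1, so the molecular formula is CH4O4.

CH4O4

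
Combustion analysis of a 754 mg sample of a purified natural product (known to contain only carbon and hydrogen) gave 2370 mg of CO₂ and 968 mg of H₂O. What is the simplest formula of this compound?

CH2

mol C = 2.37 g CO₂ ÷ 44.009 g/mol = 0.05385 mol
mol H = 2 × 0.968 g H₂O ÷ 18.015 g/mol = 0.1075 mol
Divide by the smallest (0.05385 mol): C 1.000, H 1.996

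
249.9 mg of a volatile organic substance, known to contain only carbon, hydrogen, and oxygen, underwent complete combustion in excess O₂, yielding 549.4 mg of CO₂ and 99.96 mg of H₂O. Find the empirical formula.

C9H8O4

mol C = 0.5494 g CO₂ ÷ 44.009 g/mol = 0.012484 mol
mol H = 2 × 0.09996 g H₂O ÷ 18.015 g/mol = 0.011097 mol
mass O = 0.2499 − (0.14994 + 0.011186) = 0.088771 g → mol O = 0.088771 ÷ 15.999 = 0.0055485 mol
Divide by the smallest (0.0055485 mol): C 2.250, H 2.000, O 1.000
Multiplying each by 4 gives whole numbers: C 9.00, H 8.00, O 4.00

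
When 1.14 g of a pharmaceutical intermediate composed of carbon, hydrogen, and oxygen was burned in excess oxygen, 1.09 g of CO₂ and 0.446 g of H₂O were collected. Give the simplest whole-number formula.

CH2O2

mol C = 1.09 g CO₂ ÷ 44.009 g/mol = 0.02477 mol
mol H = 2 × 0.446 g H₂O ÷ 18.015 g/mol = 0.04951 mol
mass O = 1.14 − (0.2975 + 0.04991) = 0.7926 g → mol O = 0.7926 ÷ 15.999 = 0.04954 mol
Divide by the smallest (0.02477 mol): C 1.000, H 1.999, O 2.000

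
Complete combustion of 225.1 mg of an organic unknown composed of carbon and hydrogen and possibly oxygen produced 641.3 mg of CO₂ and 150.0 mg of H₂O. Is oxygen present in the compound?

yes

mol C = 0.6413 g CO₂ ÷ 44.009 g/mol = 0.014572 mol
mol H = 2 × 0.1500 g H₂O ÷ 18.015 g/mol = 0.016653 mol
C and H account for only 0.19181 g of the 0.2251 g sample; the remaining 0.033289 g must be oxygen.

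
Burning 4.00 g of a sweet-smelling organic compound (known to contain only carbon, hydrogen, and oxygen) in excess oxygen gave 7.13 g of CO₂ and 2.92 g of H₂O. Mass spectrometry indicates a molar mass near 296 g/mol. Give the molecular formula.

mol C = 7.13 g CO₂ ÷ 44.009 g/mol = 0.1620 mol
mol H = 2 × 2.92 g H₂O ÷ 18.015 g/mol = 0.3242 mol
mass O = 4.00 − (1.946 + 0.3268) = 1.727 g → mol O = 1.727 ÷ 15.999 = 0.1080 mol
Divide by the smallest (0.1080 mol): C 1.501, H 3.003, O 1.000
Multiplying each by 2 gives whole numbers: C 3.00, H 6.01, O 2.00
Empirical formula: C3H6O2
Empirical-formula mass = 74.08 g/mol; 296 ÷ 74.08 ≈ 4, so the molecular formula is C12H24O8.

C12H24O8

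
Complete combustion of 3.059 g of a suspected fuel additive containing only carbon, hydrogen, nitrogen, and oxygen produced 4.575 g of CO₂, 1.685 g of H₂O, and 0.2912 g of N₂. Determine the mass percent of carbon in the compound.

mol C = 4.575 g CO₂ ÷ 44.009 g/mol = 0.10396 mol
mol H = 2 × 1.685 g H₂O ÷ 18.015 g/mol = 0.18707 mol
mol N = 2 × 0.2912 g N₂ ÷ 28.014 g/mol = 0.020790 mol
mass O = 3.059 − (1.2486 + 0.18856 + 0.29120) = 1.3306 g → mol O = 1.3306 ÷ 15.999 = 0.083169 mol
mass % C = 1.2486 g ÷ 3.059 g × 100%

40.82%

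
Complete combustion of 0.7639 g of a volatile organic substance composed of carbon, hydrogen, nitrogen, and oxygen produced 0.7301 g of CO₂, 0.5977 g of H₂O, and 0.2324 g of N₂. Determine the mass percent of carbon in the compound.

mol C = 0.7301 g CO₂ ÷ 44.009 g/mol = 0.016590 mol
mol H = 2 × 0.5977 g H₂O ÷ 18.015 g/mol = 0.066356 mol
mol N = 2 × 0.2324 g N₂ ÷ 28.014 g/mol = 0.016592 mol
mass O = 0.7639 − (0.19926 + 0.066887 + 0.23240) = 0.26535 g → mol O = 0.26535 ÷ 15.999 = 0.016586 mol
mass % C = 0.19926 g ÷ 0.7639 g × 100%

26.08%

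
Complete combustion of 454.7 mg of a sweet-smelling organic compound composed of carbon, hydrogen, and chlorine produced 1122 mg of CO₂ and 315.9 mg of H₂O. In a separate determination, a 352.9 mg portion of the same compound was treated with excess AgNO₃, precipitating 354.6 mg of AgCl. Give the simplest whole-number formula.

C8H11Cl

mol C = 1.122 g CO₂ ÷ 44.009 g/mol = 0.025495 mol
mol H = 2 × 0.3159 g H₂O ÷ 18.015 g/mol = 0.035071 mol
From the AgCl data: mol Cl per gram of compound = (0.3546 ÷ 143.318) ÷ 0.3529 = 0.0070111 mol/g, so in the 0.4547 g combustion sample mol Cl = 0.0031879 mol
Divide by the smallest (0.0031879 mol): C 7.997, H 11.001, Cl 1.000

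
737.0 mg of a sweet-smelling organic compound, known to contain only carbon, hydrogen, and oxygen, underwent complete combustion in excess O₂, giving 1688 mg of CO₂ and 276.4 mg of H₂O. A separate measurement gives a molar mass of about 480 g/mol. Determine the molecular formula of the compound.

mol C = 1.688 g CO₂ ÷ 44.009 g/mol = 0.038356 mol
mol H = 2 × 0.2764 g H₂O ÷ 18.015 g/mol = 0.030686 mol
mass O = 0.7370 − (0.46069 + 0.030931) = 0.24538 g → mol O = 0.24538 ÷ 15.999 = 0.015337 mol
Divide by the smallest (0.015337 mol): C 2.501, H 2.001, O 1.000
Multiplying each by 2 gives whole numbers: C 5.00, H 4.00, O 2.00
Empirical formula: C5H4O2
Empirical-formula mass = 96.08 g/mol; 480 ÷ 96.08 ≈ 5, so the molecular formula is C25H20O10.

C25H20O10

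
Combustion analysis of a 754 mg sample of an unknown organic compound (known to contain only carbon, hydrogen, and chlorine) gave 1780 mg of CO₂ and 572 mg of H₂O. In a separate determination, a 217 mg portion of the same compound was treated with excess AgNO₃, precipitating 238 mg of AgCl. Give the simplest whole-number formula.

C7H11Cl

mol C = 1.78 g CO₂ ÷ 44.009 g/mol = 0.04045 mol
mol H = 2 × 0.572 g H₂O ÷ 18.015 g/mol = 0.06350 mol
From the AgCl data: mol Cl per gram of compound = (0.238 ÷ 143.318) ÷ 0.217 = 0.007653 mol/g, so in the 0.754 g combustion sample mol Cl = 0.005770 mol
Divide by the smallest (0.005770 mol): C 7.010, H 11.005, Cl 1.000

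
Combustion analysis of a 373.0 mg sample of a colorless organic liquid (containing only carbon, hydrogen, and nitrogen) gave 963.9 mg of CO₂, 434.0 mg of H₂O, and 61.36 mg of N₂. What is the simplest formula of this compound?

mol C = 0.9639 g CO₂ ÷ 44.009 g/mol = 0.021902 mol
mol H = 2 × 0.4340 g H₂O ÷ 18.015 g/mol = 0.048182 mol
mol N = 2 × 0.06136 g N₂ ÷ 28.014 g/mol = 0.0043807 mol
Divide by the smallest (0.0043807 mol): C 5.000, H 10.999, N 1.000

C5H11N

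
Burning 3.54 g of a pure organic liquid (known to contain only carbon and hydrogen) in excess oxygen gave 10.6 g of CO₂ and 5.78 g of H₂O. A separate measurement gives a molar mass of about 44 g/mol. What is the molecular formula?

C3H8

mol C = 10.6 g CO₂ ÷ 44.009 g/mol = 0.2409 mol
mol H = 2 × 5.78 g H₂O ÷ 18.015 g/mol = 0.6417 mol
Divide by the smallest (0.2409 mol): C 1.000, H 2.664
Multiplying each by 3 gives whole numbers: C 3.00, H 7.99
Empirical formula: C3H8
Empirical-formula mass = 44.10 g/mol; 44 ÷ 44.10 ≈ 1, so the molecular formula is C3H8.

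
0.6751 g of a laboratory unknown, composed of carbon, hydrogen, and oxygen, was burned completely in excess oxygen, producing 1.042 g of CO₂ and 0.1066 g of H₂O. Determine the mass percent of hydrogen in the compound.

1.77%

mol C = 1.042 g CO₂ ÷ 44.009 g/mol = 0.023677 mol
mol H = 2 × 0.1066 g H₂O ÷ 18.015 g/mol = 0.011835 mol
mass O = 0.6751 − (0.28438 + 0.011929) = 0.37879 g → mol O = 0.37879 ÷ 15.999 = 0.023676 mol
mass % H = 0.011929 g ÷ 0.6751 g × 100%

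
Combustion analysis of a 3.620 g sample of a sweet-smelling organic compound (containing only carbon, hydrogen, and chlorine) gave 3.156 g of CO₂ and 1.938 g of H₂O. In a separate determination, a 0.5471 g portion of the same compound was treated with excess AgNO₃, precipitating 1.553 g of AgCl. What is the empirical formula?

CH3Cl

mol C = 3.156 g CO₂ ÷ 44.009 g/mol = 0.071713 mol
mol H = 2 × 1.938 g H₂O ÷ 18.015 g/mol = 0.21515 mol
From the AgCl data: mol Cl per gram of compound = (1.553 ÷ 143.318) ÷ 0.5471 = 0.019806 mol/g, so in the 3.620 g combustion sample mol Cl = 0.071699 mol
Divide by the smallest (0.071699 mol): C 1.000, H 3.001, Cl 1.000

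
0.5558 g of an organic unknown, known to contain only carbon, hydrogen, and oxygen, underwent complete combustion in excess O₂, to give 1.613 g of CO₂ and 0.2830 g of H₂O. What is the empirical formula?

mol C = 1.613 g CO₂ ÷ 44.009 g/mol = 0.036652 mol
mol H = 2 × 0.2830 g H₂O ÷ 18.015 g/mol = 0.031418 mol
mass O = 0.5558 − (0.44022 + 0.031670) = 0.083908 g → mol O = 0.083908 ÷ 15.999 = 0.0052446 mol
Divide by the smallest (0.0052446 mol): C 6.988, H 5.991, O 1.000

C7H6O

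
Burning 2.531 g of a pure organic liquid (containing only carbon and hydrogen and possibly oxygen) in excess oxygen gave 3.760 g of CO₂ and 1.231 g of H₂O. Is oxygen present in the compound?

mol C = 3.760 g CO₂ ÷ 44.009 g/mol = 0.085437 mol
mol H = 2 × 1.231 g H₂O ÷ 18.015 g/mol = 0.13666 mol
C and H account for only 1.1639 g of the 2.531 g sample; the remaining 1.3671 g must be oxygen.

yes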